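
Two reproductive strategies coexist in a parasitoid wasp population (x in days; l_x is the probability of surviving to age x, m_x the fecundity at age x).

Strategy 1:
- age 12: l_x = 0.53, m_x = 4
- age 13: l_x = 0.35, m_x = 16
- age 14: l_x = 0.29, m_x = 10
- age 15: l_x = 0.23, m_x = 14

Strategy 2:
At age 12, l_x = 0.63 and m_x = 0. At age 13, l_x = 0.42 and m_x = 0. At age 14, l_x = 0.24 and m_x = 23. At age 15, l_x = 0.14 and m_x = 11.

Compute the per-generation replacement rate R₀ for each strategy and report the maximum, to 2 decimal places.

13.84

Strategy 1: R₀ = 0.53×4 + 0.35×16 + 0.29×10 + 0.23×14 = 13.8400
Strategy 2: R₀ = 0.63×0 + 0.42×0 + 0.24×23 + 0.14×11 = 7.0600
Highest R₀: strategy 1 with 13.8400.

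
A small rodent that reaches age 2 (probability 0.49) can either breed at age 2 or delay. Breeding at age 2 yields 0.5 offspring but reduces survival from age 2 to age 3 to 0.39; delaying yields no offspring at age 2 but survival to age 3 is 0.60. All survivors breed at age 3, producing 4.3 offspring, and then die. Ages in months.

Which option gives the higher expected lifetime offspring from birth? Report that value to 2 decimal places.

breed at age 2: R₀ = 0.49 × (0.5 + 0.39 × 4.3) = 0.49 × 2.1770 = 1.0667
delay to age 3: R₀ = 0.49 × (0.60 × 4.3) = 0.49 × 2.5800 = 1.2642
Higher: delay to age 3 (1.2642).

1.26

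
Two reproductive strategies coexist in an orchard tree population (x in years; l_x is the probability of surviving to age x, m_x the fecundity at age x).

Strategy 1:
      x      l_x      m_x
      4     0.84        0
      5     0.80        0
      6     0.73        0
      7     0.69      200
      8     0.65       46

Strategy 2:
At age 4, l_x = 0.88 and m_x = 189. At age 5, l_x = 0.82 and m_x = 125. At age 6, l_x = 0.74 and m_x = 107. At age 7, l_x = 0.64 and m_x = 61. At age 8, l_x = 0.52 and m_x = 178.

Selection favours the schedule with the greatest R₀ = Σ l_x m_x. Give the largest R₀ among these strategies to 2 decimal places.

479.60

Strategy 1: R₀ = 0.84×0 + 0.80×0 + 0.73×0 + 0.69×200 + 0.65×46 = 167.9000
Strategy 2: R₀ = 0.88×189 + 0.82×125 + 0.74×107 + 0.64×61 + 0.52×178 = 479.6000
Highest R₀: strategy 2 with 479.6000.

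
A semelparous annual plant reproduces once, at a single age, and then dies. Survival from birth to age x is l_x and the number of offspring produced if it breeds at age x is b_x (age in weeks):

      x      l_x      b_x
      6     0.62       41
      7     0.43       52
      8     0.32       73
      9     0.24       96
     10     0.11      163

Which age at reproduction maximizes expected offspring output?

Expected offspring if breeding at age x = l_x × b_x:
  age 6: 0.62 × 41 = 25.420
  age 7: 0.43 × 52 = 22.360
  age 8: 0.32 × 73 = 23.360
  age 9: 0.24 × 96 = 23.040
  age 10: 0.11 × 163 = 17.930
Maximum at age 6 (25.420).

6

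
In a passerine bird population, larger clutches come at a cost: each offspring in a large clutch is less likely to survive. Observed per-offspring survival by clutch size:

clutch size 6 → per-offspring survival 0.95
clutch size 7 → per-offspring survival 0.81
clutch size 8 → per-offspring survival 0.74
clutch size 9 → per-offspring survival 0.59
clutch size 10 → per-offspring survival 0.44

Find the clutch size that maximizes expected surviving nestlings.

Expected surviving nestlings = c × s(c):
  c=6: 6 × 0.95 = 5.700
  c=7: 7 × 0.81 = 5.670
  c=8: 8 × 0.74 = 5.920
  c=9: 9 × 0.59 = 5.310
  c=10: 10 × 0.44 = 4.400
Maximum at c = 8 (5.920 surviving nestlings).

8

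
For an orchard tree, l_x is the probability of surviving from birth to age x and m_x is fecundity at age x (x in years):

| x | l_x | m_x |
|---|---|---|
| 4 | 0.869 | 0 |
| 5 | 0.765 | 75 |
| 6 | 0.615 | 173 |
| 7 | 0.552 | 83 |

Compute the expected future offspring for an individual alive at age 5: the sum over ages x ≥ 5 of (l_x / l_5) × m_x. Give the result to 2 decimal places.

l_5 = 0.765. Conditional survival from age 5 to x is l_x / l_5.
  x=5: (0.765/0.765) × 75 = 75.0000
  x=6: (0.615/0.765) × 173 = 139.0784
  x=7: (0.552/0.765) × 83 = 59.8902
Sum = 75.0000 + 139.0784 + 59.8902 = 273.9686

273.97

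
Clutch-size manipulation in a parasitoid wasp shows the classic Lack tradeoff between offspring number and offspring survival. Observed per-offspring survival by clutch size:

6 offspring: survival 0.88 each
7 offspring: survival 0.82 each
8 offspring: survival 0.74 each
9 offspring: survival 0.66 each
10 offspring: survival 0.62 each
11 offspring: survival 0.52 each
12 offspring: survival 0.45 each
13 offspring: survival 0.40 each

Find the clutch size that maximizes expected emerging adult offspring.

10

Expected emerging adult offspring = c × s(c):
  c=6: 6 × 0.88 = 5.280
  c=7: 7 × 0.82 = 5.740
  c=8: 8 × 0.74 = 5.920
  c=9: 9 × 0.66 = 5.940
  c=10: 10 × 0.62 = 6.200
  c=11: 11 × 0.52 = 5.720
  c=12: 12 × 0.45 = 5.400
  c=13: 13 × 0.40 = 5.200
Maximum at c = 10 (6.200 emerging adult offspring).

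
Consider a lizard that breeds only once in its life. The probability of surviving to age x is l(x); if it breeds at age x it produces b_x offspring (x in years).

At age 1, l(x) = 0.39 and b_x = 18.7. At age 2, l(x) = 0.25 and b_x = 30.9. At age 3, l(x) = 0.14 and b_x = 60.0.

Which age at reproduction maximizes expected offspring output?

Expected offspring if breeding at age x = l(x) × b_x:
  age 1: 0.39 × 18.7 = 7.293
  age 2: 0.25 × 30.9 = 7.725
  age 3: 0.14 × 60.0 = 8.400
Maximum at age 3 (8.400).

3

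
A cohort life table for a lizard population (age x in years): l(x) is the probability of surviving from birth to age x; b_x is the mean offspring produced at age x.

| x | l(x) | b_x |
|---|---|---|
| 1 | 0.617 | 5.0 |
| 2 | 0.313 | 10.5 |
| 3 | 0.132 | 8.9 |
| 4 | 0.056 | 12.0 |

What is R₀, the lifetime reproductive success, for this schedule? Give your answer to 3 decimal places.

8.218

R₀ = Σ l(x) b_x:
  age 1: 0.617 × 5.0 = 3.0850
  age 2: 0.313 × 10.5 = 3.2865
  age 3: 0.132 × 8.9 = 1.1748
  age 4: 0.056 × 12.0 = 0.6720
R₀ = 3.0850 + 3.2865 + 1.1748 + 0.6720 = 8.2183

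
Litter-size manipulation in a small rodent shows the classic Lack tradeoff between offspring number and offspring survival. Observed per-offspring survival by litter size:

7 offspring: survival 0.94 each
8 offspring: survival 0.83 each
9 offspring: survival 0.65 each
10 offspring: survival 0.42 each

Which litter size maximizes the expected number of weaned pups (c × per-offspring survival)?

8

Expected weaned pups = c × s(c):
  c=7: 7 × 0.94 = 6.580
  c=8: 8 × 0.83 = 6.640
  c=9: 9 × 0.65 = 5.850
  c=10: 10 × 0.42 = 4.200
Maximum at c = 8 (6.640 weaned pups).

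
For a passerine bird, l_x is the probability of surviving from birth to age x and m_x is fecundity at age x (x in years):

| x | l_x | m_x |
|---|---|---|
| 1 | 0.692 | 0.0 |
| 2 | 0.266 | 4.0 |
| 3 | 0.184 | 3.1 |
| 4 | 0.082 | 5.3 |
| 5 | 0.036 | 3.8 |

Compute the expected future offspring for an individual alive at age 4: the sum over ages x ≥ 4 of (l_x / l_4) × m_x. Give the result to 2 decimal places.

l_4 = 0.082. Conditional survival from age 4 to x is l_x / l_4.
  x=4: (0.082/0.082) × 5.3 = 5.3000
  x=5: (0.036/0.082) × 3.8 = 1.6683
Sum = 5.3000 + 1.6683 = 6.9683

6.97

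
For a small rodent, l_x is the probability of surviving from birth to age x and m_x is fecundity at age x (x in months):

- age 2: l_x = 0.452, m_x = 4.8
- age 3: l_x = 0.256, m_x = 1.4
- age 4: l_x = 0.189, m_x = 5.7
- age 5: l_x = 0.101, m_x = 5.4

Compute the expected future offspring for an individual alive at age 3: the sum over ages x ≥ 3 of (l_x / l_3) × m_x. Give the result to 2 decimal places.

l_3 = 0.256. Conditional survival from age 3 to x is l_x / l_3.
  x=3: (0.256/0.256) × 1.4 = 1.4000
  x=4: (0.189/0.256) × 5.7 = 4.2082
  x=5: (0.101/0.256) × 5.4 = 2.1305
Sum = 1.4000 + 4.2082 + 2.1305 = 7.7387

7.74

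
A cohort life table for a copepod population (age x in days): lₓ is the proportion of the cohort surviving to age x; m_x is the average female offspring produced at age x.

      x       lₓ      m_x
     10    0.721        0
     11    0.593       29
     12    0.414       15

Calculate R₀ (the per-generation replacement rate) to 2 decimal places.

23.41

R₀ = Σ lₓ m_x:
  age 10: 0.721 × 0 = 0.0000
  age 11: 0.593 × 29 = 17.1970
  age 12: 0.414 × 15 = 6.2100
R₀ = 0.0000 + 17.1970 + 6.2100 = 23.4070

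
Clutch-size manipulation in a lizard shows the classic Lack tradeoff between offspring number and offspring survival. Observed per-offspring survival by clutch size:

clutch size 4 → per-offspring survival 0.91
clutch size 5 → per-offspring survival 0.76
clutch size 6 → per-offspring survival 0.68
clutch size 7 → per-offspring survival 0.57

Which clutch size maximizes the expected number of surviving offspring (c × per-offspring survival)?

Expected surviving offspring = c × s(c):
  c=4: 4 × 0.91 = 3.640
  c=5: 5 × 0.76 = 3.800
  c=6: 6 × 0.68 = 4.080
  c=7: 7 × 0.57 = 3.990
Maximum at c = 6 (4.080 surviving offspring).

6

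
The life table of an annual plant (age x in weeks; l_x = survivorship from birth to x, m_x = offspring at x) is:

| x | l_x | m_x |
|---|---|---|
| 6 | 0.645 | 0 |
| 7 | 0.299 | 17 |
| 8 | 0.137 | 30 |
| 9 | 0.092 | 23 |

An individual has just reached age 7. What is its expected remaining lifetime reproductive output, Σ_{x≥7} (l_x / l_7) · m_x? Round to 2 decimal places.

37.82

l_7 = 0.299. Conditional survival from age 7 to x is l_x / l_7.
  x=7: (0.299/0.299) × 17 = 17.0000
  x=8: (0.137/0.299) × 30 = 13.7458
  x=9: (0.092/0.299) × 23 = 7.0769
Sum = 17.0000 + 13.7458 + 7.0769 = 37.8227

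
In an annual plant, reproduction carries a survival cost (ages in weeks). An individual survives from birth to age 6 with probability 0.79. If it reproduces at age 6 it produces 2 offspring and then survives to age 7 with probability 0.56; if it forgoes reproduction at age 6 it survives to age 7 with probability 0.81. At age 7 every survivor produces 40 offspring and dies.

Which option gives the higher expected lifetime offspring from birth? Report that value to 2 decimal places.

25.60

breed at age 6: R₀ = 0.79 × (2 + 0.56 × 40) = 0.79 × 24.4000 = 19.2760
delay to age 7: R₀ = 0.79 × (0.81 × 40) = 0.79 × 32.4000 = 25.5960
Higher: delay to age 7 (25.5960).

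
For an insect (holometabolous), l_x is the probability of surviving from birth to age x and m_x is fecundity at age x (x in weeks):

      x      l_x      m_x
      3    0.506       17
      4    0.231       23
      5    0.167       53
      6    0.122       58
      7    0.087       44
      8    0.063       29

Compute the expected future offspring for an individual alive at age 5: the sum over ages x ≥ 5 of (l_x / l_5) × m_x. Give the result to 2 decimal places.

l_5 = 0.167. Conditional survival from age 5 to x is l_x / l_5.
  x=5: (0.167/0.167) × 53 = 53.0000
  x=6: (0.122/0.167) × 58 = 42.3713
  x=7: (0.087/0.167) × 44 = 22.9222
  x=8: (0.063/0.167) × 29 = 10.9401
Sum = 53.0000 + 42.3713 + 22.9222 + 10.9401 = 129.2335

129.23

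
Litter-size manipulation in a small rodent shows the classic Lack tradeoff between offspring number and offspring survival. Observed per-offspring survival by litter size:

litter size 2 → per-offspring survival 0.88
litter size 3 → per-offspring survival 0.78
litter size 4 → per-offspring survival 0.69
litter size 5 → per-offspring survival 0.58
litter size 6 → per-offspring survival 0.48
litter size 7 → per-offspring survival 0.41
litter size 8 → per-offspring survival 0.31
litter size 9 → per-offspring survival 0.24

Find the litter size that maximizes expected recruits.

Expected recruits = c × s(c):
  c=2: 2 × 0.88 = 1.760
  c=3: 3 × 0.78 = 2.340
  c=4: 4 × 0.69 = 2.760
  c=5: 5 × 0.58 = 2.900
  c=6: 6 × 0.48 = 2.880
  c=7: 7 × 0.41 = 2.870
  c=8: 8 × 0.31 = 2.480
  c=9: 9 × 0.24 = 2.160
Maximum at c = 5 (2.900 recruits).

5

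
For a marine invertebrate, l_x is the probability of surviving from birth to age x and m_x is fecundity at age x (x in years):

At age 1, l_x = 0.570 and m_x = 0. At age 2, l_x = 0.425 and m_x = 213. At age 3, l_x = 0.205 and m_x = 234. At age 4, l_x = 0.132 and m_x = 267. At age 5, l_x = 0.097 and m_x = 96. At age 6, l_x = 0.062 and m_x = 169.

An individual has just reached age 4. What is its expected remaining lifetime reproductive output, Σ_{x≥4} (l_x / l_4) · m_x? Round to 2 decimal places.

l_4 = 0.132. Conditional survival from age 4 to x is l_x / l_4.
  x=4: (0.132/0.132) × 267 = 267.0000
  x=5: (0.097/0.132) × 96 = 70.5455
  x=6: (0.062/0.132) × 169 = 79.3788
Sum = 267.0000 + 70.5455 + 79.3788 = 416.9242

416.92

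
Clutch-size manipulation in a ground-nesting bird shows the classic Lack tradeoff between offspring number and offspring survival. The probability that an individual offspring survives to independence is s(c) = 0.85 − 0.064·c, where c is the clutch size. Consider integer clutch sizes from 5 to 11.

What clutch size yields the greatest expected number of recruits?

7

Expected recruits = c × s(c):
  c=5: 5 × 0.530 = 2.650
  c=6: 6 × 0.466 = 2.796
  c=7: 7 × 0.402 = 2.814
  c=8: 8 × 0.338 = 2.704
  c=9: 9 × 0.274 = 2.466
  c=10: 10 × 0.210 = 2.100
  c=11: 11 × 0.146 = 1.606
Maximum at c = 7 (2.814 recruits).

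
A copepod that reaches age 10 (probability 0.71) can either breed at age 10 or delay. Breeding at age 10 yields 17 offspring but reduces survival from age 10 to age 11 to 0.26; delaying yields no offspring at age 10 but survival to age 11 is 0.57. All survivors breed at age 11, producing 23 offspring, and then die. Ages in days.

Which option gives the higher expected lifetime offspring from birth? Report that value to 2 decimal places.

16.32

breed at age 10: R₀ = 0.71 × (17 + 0.26 × 23) = 0.71 × 22.9800 = 16.3158
delay to age 11: R₀ = 0.71 × (0.57 × 23) = 0.71 × 13.1100 = 9.3081
Higher: breed at age 10 (16.3158).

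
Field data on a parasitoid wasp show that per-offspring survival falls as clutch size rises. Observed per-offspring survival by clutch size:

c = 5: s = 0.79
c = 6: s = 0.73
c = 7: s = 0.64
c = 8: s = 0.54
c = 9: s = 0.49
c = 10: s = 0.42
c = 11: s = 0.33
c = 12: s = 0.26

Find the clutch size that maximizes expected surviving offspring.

7

Expected surviving offspring = c × s(c):
  c=5: 5 × 0.79 = 3.950
  c=6: 6 × 0.73 = 4.380
  c=7: 7 × 0.64 = 4.480
  c=8: 8 × 0.54 = 4.320
  c=9: 9 × 0.49 = 4.410
  c=10: 10 × 0.42 = 4.200
  c=11: 11 × 0.33 = 3.630
  c=12: 12 × 0.26 = 3.120
Maximum at c = 7 (4.480 surviving offspring).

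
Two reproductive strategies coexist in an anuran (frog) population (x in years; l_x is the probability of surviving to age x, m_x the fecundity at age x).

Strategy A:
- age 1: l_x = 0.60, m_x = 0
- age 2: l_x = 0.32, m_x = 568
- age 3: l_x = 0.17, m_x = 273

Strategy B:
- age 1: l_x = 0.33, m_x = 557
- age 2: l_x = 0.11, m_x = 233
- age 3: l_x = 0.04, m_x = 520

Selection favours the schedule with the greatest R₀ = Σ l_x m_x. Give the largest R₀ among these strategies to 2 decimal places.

Strategy A: R₀ = 0.60×0 + 0.32×568 + 0.17×273 = 228.1700
Strategy B: R₀ = 0.33×557 + 0.11×233 + 0.04×520 = 230.2400
Highest R₀: strategy B with 230.2400.

230.24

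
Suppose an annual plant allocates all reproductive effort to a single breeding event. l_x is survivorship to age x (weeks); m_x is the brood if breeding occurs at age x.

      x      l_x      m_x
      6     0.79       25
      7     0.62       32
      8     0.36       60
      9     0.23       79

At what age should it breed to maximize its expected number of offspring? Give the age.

Expected offspring if breeding at age x = l_x × m_x:
  age 6: 0.79 × 25 = 19.750
  age 7: 0.62 × 32 = 19.840
  age 8: 0.36 × 60 = 21.600
  age 9: 0.23 × 79 = 18.170
Maximum at age 8 (21.600).

8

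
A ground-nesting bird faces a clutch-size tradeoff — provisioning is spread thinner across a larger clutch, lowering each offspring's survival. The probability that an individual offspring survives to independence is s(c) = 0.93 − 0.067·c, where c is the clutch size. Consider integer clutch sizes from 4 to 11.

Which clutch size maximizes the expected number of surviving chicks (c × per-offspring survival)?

7

Expected surviving chicks = c × s(c):
  c=4: 4 × 0.662 = 2.648
  c=5: 5 × 0.595 = 2.975
  c=6: 6 × 0.528 = 3.168
  c=7: 7 × 0.461 = 3.227
  c=8: 8 × 0.394 = 3.152
  c=9: 9 × 0.327 = 2.943
  c=10: 10 × 0.260 = 2.600
  c=11: 11 × 0.193 = 2.123
Maximum at c = 7 (3.227 surviving chicks).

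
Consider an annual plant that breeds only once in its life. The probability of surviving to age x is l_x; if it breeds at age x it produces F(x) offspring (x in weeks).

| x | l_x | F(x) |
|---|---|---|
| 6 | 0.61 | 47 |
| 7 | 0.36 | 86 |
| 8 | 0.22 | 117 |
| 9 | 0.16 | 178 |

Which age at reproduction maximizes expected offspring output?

7

Expected offspring if breeding at age x = l_x × F(x):
  age 6: 0.61 × 47 = 28.670
  age 7: 0.36 × 86 = 30.960
  age 8: 0.22 × 117 = 25.740
  age 9: 0.16 × 178 = 28.480
Maximum at age 7 (30.960).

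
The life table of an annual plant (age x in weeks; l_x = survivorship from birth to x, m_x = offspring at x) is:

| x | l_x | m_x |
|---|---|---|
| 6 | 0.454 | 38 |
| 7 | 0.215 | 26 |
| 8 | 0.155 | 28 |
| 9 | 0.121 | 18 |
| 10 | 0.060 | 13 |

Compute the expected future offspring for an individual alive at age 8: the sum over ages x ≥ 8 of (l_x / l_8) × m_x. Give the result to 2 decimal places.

47.08

l_8 = 0.155. Conditional survival from age 8 to x is l_x / l_8.
  x=8: (0.155/0.155) × 28 = 28.0000
  x=9: (0.121/0.155) × 18 = 14.0516
  x=10: (0.060/0.155) × 13 = 5.0323
Sum = 28.0000 + 14.0516 + 5.0323 = 47.0839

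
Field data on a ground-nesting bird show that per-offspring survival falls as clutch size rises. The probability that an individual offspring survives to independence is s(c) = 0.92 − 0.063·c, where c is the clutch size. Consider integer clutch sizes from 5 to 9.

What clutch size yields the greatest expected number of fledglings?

7

Expected fledglings = c × s(c):
  c=5: 5 × 0.605 = 3.025
  c=6: 6 × 0.542 = 3.252
  c=7: 7 × 0.479 = 3.353
  c=8: 8 × 0.416 = 3.328
  c=9: 9 × 0.353 = 3.177
Maximum at c = 7 (3.353 fledglings).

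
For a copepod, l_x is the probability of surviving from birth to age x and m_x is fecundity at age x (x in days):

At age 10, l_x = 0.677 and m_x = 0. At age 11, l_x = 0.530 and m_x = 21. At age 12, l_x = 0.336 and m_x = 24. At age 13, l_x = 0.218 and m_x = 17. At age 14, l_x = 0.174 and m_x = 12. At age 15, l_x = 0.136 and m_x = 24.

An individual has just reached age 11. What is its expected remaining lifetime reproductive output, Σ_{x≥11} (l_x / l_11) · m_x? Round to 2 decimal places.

53.31

l_11 = 0.530. Conditional survival from age 11 to x is l_x / l_11.
  x=11: (0.530/0.530) × 21 = 21.0000
  x=12: (0.336/0.530) × 24 = 15.2151
  x=13: (0.218/0.530) × 17 = 6.9925
  x=14: (0.174/0.530) × 12 = 3.9396
  x=15: (0.136/0.530) × 24 = 6.1585
Sum = 21.0000 + 15.2151 + 6.9925 + 3.9396 + 6.1585 = 53.3057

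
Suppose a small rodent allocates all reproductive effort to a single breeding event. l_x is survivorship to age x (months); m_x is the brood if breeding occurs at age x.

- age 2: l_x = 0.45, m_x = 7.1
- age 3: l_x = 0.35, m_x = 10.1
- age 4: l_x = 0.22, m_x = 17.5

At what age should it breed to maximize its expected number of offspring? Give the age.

Expected offspring if breeding at age x = l_x × m_x:
  age 2: 0.45 × 7.1 = 3.195
  age 3: 0.35 × 10.1 = 3.535
  age 4: 0.22 × 17.5 = 3.850
Maximum at age 4 (3.850).

4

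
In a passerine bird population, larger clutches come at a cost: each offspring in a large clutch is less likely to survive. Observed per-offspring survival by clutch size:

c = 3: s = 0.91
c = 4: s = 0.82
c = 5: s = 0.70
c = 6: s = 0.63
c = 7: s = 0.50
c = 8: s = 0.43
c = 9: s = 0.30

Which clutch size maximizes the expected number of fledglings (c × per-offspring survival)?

6

Expected fledglings = c × s(c):
  c=3: 3 × 0.91 = 2.730
  c=4: 4 × 0.82 = 3.280
  c=5: 5 × 0.70 = 3.500
  c=6: 6 × 0.63 = 3.780
  c=7: 7 × 0.50 = 3.500
  c=8: 8 × 0.43 = 3.440
  c=9: 9 × 0.30 = 2.700
Maximum at c = 6 (3.780 fledglings).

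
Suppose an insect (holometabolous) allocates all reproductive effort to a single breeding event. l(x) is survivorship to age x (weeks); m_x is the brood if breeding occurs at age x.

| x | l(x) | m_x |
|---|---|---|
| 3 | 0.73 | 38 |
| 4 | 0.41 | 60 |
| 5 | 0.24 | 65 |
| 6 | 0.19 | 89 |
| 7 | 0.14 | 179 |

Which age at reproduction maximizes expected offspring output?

Expected offspring if breeding at age x = l(x) × m_x:
  age 3: 0.73 × 38 = 27.740
  age 4: 0.41 × 60 = 24.600
  age 5: 0.24 × 65 = 15.600
  age 6: 0.19 × 89 = 16.910
  age 7: 0.14 × 179 = 25.060
Maximum at age 3 (27.740).

3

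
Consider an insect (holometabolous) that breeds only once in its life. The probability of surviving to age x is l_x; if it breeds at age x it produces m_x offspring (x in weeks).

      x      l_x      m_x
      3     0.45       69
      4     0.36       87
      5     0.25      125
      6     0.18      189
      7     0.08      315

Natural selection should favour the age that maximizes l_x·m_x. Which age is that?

Expected offspring if breeding at age x = l_x × m_x:
  age 3: 0.45 × 69 = 31.050
  age 4: 0.36 × 87 = 31.320
  age 5: 0.25 × 125 = 31.250
  age 6: 0.18 × 189 = 34.020
  age 7: 0.08 × 315 = 25.200
Maximum at age 6 (34.020).

6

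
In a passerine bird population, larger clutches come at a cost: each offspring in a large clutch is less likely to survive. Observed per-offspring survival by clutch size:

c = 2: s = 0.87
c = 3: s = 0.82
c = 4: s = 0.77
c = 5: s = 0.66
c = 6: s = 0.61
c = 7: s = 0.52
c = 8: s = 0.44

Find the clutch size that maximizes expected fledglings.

6

Expected fledglings = c × s(c):
  c=2: 2 × 0.87 = 1.740
  c=3: 3 × 0.82 = 2.460
  c=4: 4 × 0.77 = 3.080
  c=5: 5 × 0.66 = 3.300
  c=6: 6 × 0.61 = 3.660
  c=7: 7 × 0.52 = 3.640
  c=8: 8 × 0.44 = 3.520
Maximum at c = 6 (3.660 fledglings).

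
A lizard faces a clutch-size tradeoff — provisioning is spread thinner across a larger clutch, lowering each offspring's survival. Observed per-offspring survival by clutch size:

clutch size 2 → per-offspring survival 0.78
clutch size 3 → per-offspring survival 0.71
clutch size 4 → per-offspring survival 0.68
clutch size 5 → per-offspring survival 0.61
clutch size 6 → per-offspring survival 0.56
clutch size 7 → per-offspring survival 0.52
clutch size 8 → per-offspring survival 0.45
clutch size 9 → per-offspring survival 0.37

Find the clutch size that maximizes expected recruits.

Expected recruits = c × s(c):
  c=2: 2 × 0.78 = 1.560
  c=3: 3 × 0.71 = 2.130
  c=4: 4 × 0.68 = 2.720
  c=5: 5 × 0.61 = 3.050
  c=6: 6 × 0.56 = 3.360
  c=7: 7 × 0.52 = 3.640
  c=8: 8 × 0.45 = 3.600
  c=9: 9 × 0.37 = 3.330
Maximum at c = 7 (3.640 recruits).

7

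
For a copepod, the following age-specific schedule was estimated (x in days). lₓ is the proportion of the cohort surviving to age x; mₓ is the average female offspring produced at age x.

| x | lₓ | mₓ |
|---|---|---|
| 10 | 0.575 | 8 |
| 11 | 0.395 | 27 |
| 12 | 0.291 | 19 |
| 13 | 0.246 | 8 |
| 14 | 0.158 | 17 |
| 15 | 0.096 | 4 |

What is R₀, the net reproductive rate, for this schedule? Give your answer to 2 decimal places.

R₀ = Σ lₓ mₓ:
  age 10: 0.575 × 8 = 4.6000
  age 11: 0.395 × 27 = 10.6650
  age 12: 0.291 × 19 = 5.5290
  age 13: 0.246 × 8 = 1.9680
  age 14: 0.158 × 17 = 2.6860
  age 15: 0.096 × 4 = 0.3840
R₀ = 4.6000 + 10.6650 + 5.5290 + 1.9680 + 2.6860 + 0.3840 = 25.8320

25.83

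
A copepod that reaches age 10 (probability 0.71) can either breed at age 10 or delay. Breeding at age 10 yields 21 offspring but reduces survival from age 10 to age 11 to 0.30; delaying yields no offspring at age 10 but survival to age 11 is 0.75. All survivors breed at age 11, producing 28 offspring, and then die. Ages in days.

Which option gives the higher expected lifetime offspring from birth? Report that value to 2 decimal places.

breed at age 10: R₀ = 0.71 × (21 + 0.30 × 28) = 0.71 × 29.4000 = 20.8740
delay to age 11: R₀ = 0.71 × (0.75 × 28) = 0.71 × 21.0000 = 14.9100
Higher: breed at age 10 (20.8740).

20.87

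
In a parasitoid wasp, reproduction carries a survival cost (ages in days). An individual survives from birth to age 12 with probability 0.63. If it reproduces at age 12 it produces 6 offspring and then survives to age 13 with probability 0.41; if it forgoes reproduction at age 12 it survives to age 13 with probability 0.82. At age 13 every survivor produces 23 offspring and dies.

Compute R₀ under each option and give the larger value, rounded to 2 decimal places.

11.88

breed at age 12: R₀ = 0.63 × (6 + 0.41 × 23) = 0.63 × 15.4300 = 9.7209
delay to age 13: R₀ = 0.63 × (0.82 × 23) = 0.63 × 18.8600 = 11.8818
Higher: delay to age 13 (11.8818).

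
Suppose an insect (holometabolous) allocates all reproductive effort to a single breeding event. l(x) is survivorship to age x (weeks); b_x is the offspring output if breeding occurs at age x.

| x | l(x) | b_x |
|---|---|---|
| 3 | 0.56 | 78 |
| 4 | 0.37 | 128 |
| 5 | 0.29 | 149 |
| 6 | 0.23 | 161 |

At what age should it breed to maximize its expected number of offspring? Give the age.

4

Expected offspring if breeding at age x = l(x) × b_x:
  age 3: 0.56 × 78 = 43.680
  age 4: 0.37 × 128 = 47.360
  age 5: 0.29 × 149 = 43.210
  age 6: 0.23 × 161 = 37.030
Maximum at age 4 (47.360).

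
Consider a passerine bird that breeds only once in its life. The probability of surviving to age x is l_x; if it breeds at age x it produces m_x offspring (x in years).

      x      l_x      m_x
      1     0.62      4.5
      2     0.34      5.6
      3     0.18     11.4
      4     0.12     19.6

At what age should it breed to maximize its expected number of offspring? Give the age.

Expected offspring if breeding at age x = l_x × m_x:
  age 1: 0.62 × 4.5 = 2.790
  age 2: 0.34 × 5.6 = 1.904
  age 3: 0.18 × 11.4 = 2.052
  age 4: 0.12 × 19.6 = 2.352
Maximum at age 1 (2.790).

1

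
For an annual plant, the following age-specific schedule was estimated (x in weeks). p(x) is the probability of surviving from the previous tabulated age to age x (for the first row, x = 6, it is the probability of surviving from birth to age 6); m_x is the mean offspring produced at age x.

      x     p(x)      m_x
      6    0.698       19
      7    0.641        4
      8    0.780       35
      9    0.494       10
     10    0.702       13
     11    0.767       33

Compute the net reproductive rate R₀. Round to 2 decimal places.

33.63

Survivorship from birth: l_x = p_6·p_7·…·p_x.
  l_6 = 0.69800
  l_7 = 0.44742
  l_8 = 0.34899
  l_9 = 0.17240
  l_10 = 0.12102
  l_11 = 0.09283
R₀ = Σ l_x m_x:
  age 6: 0.69800 × 19 = 13.2620
  age 7: 0.44742 × 4 = 1.7897
  age 8: 0.34899 × 35 = 12.2147
  age 9: 0.17240 × 10 = 1.7240
  age 10: 0.12102 × 13 = 1.5733
  age 11: 0.09283 × 33 = 3.0634
R₀ = 13.2620 + 1.7897 + 12.2147 + 1.7240 + 1.5733 + 3.0634 = 33.6270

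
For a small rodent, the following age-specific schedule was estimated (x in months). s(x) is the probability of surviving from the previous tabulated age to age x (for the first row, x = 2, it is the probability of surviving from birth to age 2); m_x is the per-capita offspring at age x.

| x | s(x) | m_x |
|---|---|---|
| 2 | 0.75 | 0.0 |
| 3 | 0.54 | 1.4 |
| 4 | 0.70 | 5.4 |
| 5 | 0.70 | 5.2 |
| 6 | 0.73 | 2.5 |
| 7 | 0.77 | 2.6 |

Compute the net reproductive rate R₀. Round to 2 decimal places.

Survivorship from birth: l_x = s_2·s_3·…·s_x.
  l_2 = 0.75000
  l_3 = 0.40500
  l_4 = 0.28350
  l_5 = 0.19845
  l_6 = 0.14487
  l_7 = 0.11155
R₀ = Σ l_x m_x:
  age 2: 0.75000 × 0.0 = 0.0000
  age 3: 0.40500 × 1.4 = 0.5670
  age 4: 0.28350 × 5.4 = 1.5309
  age 5: 0.19845 × 5.2 = 1.0319
  age 6: 0.14487 × 2.5 = 0.3622
  age 7: 0.11155 × 2.6 = 0.2900
R₀ = 0.0000 + 0.5670 + 1.5309 + 1.0319 + 0.3622 + 0.2900 = 3.7820

3.78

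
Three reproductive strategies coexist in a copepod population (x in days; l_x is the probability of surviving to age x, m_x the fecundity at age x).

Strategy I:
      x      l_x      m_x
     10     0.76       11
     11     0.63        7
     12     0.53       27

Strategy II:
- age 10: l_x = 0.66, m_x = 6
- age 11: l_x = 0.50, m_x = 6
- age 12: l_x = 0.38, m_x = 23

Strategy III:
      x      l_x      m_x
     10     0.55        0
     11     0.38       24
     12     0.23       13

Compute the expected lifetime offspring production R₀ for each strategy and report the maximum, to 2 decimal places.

Strategy I: R₀ = 0.76×11 + 0.63×7 + 0.53×27 = 27.0800
Strategy II: R₀ = 0.66×6 + 0.50×6 + 0.38×23 = 15.7000
Strategy III: R₀ = 0.55×0 + 0.38×24 + 0.23×13 = 12.1100
Highest R₀: strategy I with 27.0800.

27.08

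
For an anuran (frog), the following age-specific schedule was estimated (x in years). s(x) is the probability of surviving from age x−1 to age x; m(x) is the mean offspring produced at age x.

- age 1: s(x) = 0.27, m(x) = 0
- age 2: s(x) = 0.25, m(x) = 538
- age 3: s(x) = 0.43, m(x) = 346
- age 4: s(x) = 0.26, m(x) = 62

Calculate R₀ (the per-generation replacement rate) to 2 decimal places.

Survivorship from birth: l_x = s_1·s_2·…·s_x.
  l_1 = 0.27000
  l_2 = 0.06750
  l_3 = 0.02903
  l_4 = 0.00755
R₀ = Σ l_x m(x):
  age 1: 0.27000 × 0 = 0.0000
  age 2: 0.06750 × 538 = 36.3150
  age 3: 0.02903 × 346 = 10.0444
  age 4: 0.00755 × 62 = 0.4681
R₀ = 0.0000 + 36.3150 + 10.0444 + 0.4681 = 46.8275

46.83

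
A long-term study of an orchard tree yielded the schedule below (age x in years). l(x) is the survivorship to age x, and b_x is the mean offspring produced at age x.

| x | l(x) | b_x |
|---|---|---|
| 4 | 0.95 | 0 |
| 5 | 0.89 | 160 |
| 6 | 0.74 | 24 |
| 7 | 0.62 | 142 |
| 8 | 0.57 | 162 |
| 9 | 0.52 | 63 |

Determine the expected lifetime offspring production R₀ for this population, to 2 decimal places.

R₀ = Σ l(x) b_x:
  age 4: 0.95 × 0 = 0.0000
  age 5: 0.89 × 160 = 142.4000
  age 6: 0.74 × 24 = 17.7600
  age 7: 0.62 × 142 = 88.0400
  age 8: 0.57 × 162 = 92.3400
  age 9: 0.52 × 63 = 32.7600
R₀ = 0.0000 + 142.4000 + 17.7600 + 88.0400 + 92.3400 + 32.7600 = 373.3000

373.30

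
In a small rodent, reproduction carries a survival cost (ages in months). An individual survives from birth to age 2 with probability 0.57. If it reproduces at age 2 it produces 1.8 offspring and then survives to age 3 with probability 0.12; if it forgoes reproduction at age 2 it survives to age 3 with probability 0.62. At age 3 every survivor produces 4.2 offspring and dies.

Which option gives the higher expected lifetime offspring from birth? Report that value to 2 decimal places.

1.48

breed at age 2: R₀ = 0.57 × (1.8 + 0.12 × 4.2) = 0.57 × 2.3040 = 1.3133
delay to age 3: R₀ = 0.57 × (0.62 × 4.2) = 0.57 × 2.6040 = 1.4843
Higher: delay to age 3 (1.4843).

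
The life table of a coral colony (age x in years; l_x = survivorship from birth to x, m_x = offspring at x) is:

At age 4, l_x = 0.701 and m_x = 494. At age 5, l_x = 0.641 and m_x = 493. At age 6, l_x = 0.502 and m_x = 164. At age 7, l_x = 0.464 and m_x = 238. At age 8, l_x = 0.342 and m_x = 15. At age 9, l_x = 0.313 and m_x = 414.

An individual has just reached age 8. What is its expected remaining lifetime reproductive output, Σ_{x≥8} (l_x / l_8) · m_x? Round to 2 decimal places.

l_8 = 0.342. Conditional survival from age 8 to x is l_x / l_8.
  x=8: (0.342/0.342) × 15 = 15.0000
  x=9: (0.313/0.342) × 414 = 378.8947
Sum = 15.0000 + 378.8947 = 393.8947

393.89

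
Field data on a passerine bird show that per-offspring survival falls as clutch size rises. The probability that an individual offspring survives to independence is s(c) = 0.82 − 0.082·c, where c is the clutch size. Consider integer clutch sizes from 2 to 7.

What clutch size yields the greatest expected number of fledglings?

5

Expected fledglings = c × s(c):
  c=2: 2 × 0.656 = 1.312
  c=3: 3 × 0.574 = 1.722
  c=4: 4 × 0.492 = 1.968
  c=5: 5 × 0.410 = 2.050
  c=6: 6 × 0.328 = 1.968
  c=7: 7 × 0.246 = 1.722
Maximum at c = 5 (2.050 fledglings).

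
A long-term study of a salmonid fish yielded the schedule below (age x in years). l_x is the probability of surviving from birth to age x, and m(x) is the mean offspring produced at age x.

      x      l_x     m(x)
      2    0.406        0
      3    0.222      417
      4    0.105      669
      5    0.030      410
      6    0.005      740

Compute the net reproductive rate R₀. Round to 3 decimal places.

178.819

R₀ = Σ l_x m(x):
  age 2: 0.406 × 0 = 0.0000
  age 3: 0.222 × 417 = 92.5740
  age 4: 0.105 × 669 = 70.2450
  age 5: 0.030 × 410 = 12.3000
  age 6: 0.005 × 740 = 3.7000
R₀ = 0.0000 + 92.5740 + 70.2450 + 12.3000 + 3.7000 = 178.8190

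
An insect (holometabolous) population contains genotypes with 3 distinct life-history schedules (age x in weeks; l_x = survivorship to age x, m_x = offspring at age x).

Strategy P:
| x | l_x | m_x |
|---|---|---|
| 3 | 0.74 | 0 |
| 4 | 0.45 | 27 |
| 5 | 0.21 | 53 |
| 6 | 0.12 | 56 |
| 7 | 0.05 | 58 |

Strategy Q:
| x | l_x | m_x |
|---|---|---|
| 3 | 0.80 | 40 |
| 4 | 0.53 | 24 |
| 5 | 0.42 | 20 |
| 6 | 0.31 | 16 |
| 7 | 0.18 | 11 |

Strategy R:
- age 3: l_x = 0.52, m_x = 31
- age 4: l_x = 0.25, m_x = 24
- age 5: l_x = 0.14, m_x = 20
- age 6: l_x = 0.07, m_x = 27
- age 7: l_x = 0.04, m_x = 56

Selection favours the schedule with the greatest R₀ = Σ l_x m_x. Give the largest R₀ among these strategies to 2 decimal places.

60.06

Strategy P: R₀ = 0.74×0 + 0.45×27 + 0.21×53 + 0.12×56 + 0.05×58 = 32.9000
Strategy Q: R₀ = 0.80×40 + 0.53×24 + 0.42×20 + 0.31×16 + 0.18×11 = 60.0600
Strategy R: R₀ = 0.52×31 + 0.25×24 + 0.14×20 + 0.07×27 + 0.04×56 = 29.0500
Highest R₀: strategy Q with 60.0600.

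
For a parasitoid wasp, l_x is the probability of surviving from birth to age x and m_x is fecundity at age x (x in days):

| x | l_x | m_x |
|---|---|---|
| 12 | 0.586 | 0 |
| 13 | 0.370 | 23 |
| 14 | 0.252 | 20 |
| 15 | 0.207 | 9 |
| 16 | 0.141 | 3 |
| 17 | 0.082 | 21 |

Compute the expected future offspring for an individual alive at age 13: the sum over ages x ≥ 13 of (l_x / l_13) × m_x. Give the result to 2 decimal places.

47.45

l_13 = 0.370. Conditional survival from age 13 to x is l_x / l_13.
  x=13: (0.370/0.370) × 23 = 23.0000
  x=14: (0.252/0.370) × 20 = 13.6216
  x=15: (0.207/0.370) × 9 = 5.0351
  x=16: (0.141/0.370) × 3 = 1.1432
  x=17: (0.082/0.370) × 21 = 4.6541
Sum = 23.0000 + 13.6216 + 5.0351 + 1.1432 + 4.6541 = 47.4541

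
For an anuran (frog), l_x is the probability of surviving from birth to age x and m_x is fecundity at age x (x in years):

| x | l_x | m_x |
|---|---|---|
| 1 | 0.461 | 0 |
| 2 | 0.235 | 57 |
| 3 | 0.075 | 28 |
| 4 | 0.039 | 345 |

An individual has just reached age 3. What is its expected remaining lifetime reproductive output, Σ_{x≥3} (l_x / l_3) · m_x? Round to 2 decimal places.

207.40

l_3 = 0.075. Conditional survival from age 3 to x is l_x / l_3.
  x=3: (0.075/0.075) × 28 = 28.0000
  x=4: (0.039/0.075) × 345 = 179.4000
Sum = 28.0000 + 179.4000 = 207.4000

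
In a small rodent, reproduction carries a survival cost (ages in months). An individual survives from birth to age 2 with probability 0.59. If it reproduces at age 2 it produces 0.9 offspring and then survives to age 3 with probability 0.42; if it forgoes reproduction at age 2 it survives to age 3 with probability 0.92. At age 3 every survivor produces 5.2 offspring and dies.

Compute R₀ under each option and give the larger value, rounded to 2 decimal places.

2.82

breed at age 2: R₀ = 0.59 × (0.9 + 0.42 × 5.2) = 0.59 × 3.0840 = 1.8196
delay to age 3: R₀ = 0.59 × (0.92 × 5.2) = 0.59 × 4.7840 = 2.8226
Higher: delay to age 3 (2.8226).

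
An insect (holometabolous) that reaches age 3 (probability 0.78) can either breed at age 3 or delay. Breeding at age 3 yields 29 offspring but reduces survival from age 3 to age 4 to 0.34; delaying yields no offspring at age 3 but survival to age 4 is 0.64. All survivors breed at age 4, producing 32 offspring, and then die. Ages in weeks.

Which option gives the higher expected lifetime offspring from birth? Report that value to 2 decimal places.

31.11

breed at age 3: R₀ = 0.78 × (29 + 0.34 × 32) = 0.78 × 39.8800 = 31.1064
delay to age 4: R₀ = 0.78 × (0.64 × 32) = 0.78 × 20.4800 = 15.9744
Higher: breed at age 3 (31.1064).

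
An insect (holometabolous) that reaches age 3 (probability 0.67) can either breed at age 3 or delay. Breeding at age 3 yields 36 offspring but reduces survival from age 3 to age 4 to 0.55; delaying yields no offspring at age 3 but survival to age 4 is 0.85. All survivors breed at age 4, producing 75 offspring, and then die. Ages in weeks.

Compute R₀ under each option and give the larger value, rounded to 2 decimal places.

51.76

breed at age 3: R₀ = 0.67 × (36 + 0.55 × 75) = 0.67 × 77.2500 = 51.7575
delay to age 4: R₀ = 0.67 × (0.85 × 75) = 0.67 × 63.7500 = 42.7125
Higher: breed at age 3 (51.7575).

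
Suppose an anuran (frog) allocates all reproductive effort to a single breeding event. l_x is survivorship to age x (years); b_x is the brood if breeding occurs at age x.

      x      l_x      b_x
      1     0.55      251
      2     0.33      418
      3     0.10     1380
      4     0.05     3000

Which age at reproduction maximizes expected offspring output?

4

Expected offspring if breeding at age x = l_x × b_x:
  age 1: 0.55 × 251 = 138.050
  age 2: 0.33 × 418 = 137.940
  age 3: 0.10 × 1380 = 138.000
  age 4: 0.05 × 3000 = 150.000
Maximum at age 4 (150.000).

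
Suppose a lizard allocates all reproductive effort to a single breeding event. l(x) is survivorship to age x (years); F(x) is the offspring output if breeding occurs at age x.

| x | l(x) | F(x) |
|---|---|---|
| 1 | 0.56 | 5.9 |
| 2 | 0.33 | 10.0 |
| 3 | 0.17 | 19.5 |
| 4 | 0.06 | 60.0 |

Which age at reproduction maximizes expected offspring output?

4

Expected offspring if breeding at age x = l(x) × F(x):
  age 1: 0.56 × 5.9 = 3.304
  age 2: 0.33 × 10.0 = 3.300
  age 3: 0.17 × 19.5 = 3.315
  age 4: 0.06 × 60.0 = 3.600
Maximum at age 4 (3.600).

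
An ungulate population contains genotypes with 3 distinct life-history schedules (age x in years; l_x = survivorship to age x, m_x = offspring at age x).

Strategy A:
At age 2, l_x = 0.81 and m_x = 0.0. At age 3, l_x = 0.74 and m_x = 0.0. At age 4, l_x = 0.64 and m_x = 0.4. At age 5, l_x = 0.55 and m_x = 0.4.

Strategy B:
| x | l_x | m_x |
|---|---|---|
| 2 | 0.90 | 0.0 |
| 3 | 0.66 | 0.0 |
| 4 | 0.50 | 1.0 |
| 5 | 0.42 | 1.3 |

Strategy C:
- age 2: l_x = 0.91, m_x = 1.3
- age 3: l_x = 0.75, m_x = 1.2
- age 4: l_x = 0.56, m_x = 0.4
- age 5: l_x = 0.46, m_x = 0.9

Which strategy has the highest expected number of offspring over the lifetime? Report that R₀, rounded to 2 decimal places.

2.72

Strategy A: R₀ = 0.81×0.0 + 0.74×0.0 + 0.64×0.4 + 0.55×0.4 = 0.4760
Strategy B: R₀ = 0.90×0.0 + 0.66×0.0 + 0.50×1.0 + 0.42×1.3 = 1.0460
Strategy C: R₀ = 0.91×1.3 + 0.75×1.2 + 0.56×0.4 + 0.46×0.9 = 2.7210
Highest R₀: strategy C with 2.7210.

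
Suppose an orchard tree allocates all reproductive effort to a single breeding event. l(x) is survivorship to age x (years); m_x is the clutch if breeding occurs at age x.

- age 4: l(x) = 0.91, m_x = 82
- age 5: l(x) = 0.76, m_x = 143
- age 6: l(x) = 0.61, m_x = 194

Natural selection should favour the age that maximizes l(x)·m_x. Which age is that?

6

Expected offspring if breeding at age x = l(x) × m_x:
  age 4: 0.91 × 82 = 74.620
  age 5: 0.76 × 143 = 108.680
  age 6: 0.61 × 194 = 118.340
Maximum at age 6 (118.340).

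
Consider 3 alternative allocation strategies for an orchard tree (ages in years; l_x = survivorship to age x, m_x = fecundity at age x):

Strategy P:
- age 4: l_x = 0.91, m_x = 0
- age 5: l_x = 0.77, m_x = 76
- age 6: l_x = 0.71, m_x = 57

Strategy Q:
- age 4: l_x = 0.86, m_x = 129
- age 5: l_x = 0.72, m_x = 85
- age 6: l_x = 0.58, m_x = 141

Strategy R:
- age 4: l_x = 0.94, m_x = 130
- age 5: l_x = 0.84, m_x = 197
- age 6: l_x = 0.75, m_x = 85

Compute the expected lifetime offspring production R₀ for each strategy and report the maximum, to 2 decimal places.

351.43

Strategy P: R₀ = 0.91×0 + 0.77×76 + 0.71×57 = 98.9900
Strategy Q: R₀ = 0.86×129 + 0.72×85 + 0.58×141 = 253.9200
Strategy R: R₀ = 0.94×130 + 0.84×197 + 0.75×85 = 351.4300
Highest R₀: strategy R with 351.4300.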